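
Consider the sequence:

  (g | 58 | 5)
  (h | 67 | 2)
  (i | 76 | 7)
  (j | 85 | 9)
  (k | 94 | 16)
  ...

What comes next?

(l | 103 | 25)

Letter: letters move forward 1 place in the alphabet, so g, h, i, j, k → l.
Second value: +9 each step; 58, 67, 76, 85, 94 → 103.
For the third value, each term is the sum of the two before it: 5, 2, 7, 9, 16 → 25.
So the next tuple is (l | 103 | 25).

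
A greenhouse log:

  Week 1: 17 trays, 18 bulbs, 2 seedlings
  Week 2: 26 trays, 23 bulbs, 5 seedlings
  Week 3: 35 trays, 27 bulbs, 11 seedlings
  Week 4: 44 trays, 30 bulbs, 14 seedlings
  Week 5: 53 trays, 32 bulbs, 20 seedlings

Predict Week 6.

Trays — +9 each step: 17, 26, 35, 44, 53 → 62.
Bulbs — differences are 5, 4, 3, … (decreasing by 1 each time): 18, 23, 27, 30, 32 → 33.
Seedlings: alternating steps +3, +6, +3, +6, …; 2, 5, 11, 14, 20 → 23.
So the next line is 62 trays, 33 bulbs, 23 seedlings.

62 trays, 33 bulbs, 23 seedlings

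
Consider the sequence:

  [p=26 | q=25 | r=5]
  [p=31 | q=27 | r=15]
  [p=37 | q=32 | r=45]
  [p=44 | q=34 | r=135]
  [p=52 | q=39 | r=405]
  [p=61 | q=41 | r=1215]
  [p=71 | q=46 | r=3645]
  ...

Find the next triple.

[p=82 | q=48 | r=10935]

P: 26, 31, 37, 44, 52, 61, 71 → 82 (differences are 5, 6, 7, … (increasing by 1 each time)).
Q: alternating steps +2, +5, +2, +5, …; 25, 27, 32, 34, 39, 41, 46 → 48.
R — ×3 each step: 5, 15, 45, 135, 405, 1215, 3645 → 10935.
Putting it together: [p=82 | q=48 | r=10935].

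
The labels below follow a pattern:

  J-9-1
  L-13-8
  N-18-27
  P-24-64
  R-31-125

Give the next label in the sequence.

T-39-216

Letter goes J, L, N, P, R → T (letters move forward 2 places in the alphabet).
Second component goes 9, 13, 18, 24, 31 → 39 (differences are 4, 5, 6, … (increasing by 1 each time)).
Third component: perfect cubes: 1³, 2³, 3³, …, so 1, 8, 27, 64, 125 → 216.
So the next label is T-39-216.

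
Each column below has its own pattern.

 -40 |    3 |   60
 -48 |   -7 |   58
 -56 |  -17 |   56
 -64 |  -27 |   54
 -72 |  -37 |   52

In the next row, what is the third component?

50

Third component — −2 each step: 60, 58, 56, 54, 52 → 50.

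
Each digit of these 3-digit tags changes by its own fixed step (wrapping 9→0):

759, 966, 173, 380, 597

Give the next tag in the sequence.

704

First digit: +2 each step, mod 10; 7, 9, 1, 3, 5 → 7.
Second digit: +1 each step, mod 10; 5, 6, 7, 8, 9 → 0.
Third digit — −3 each step, mod 10: 9, 6, 3, 0, 7 → 4.
Combining the parts gives 704.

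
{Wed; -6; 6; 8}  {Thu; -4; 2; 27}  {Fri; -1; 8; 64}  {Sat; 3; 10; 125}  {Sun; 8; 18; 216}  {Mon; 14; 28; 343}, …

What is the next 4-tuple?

{Tue; 21; 46; 512}

Day: runs through the weekdays Mon→Sun; Wed, Thu, Fri, Sat, Sun, Mon → Tue.
Second value: -6, -4, -1, 3, 8, 14 → 21 (differences are 2, 3, 4, … (increasing by 1 each time)).
Third value — each term is the sum of the two before it: 6, 2, 8, 10, 18, 28 → 46.
Fourth value: 8, 27, 64, 125, 216, 343 → 512 (perfect cubes: 2³, 3³, 4³, …).
Combining the parts gives {Tue; 21; 46; 512}.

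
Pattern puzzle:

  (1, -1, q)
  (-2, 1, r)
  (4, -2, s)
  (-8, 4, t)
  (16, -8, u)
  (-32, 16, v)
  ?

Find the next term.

(64, -32, w)

For the first entry, ×(-2) each step: 1, -2, 4, -8, 16, -32 → 64.
Second entry: -1, 1, -2, 4, -8, 16 → -32 (always the previous value of the first entry).
Letter: q, r, s, t, u, v → w (letters move forward 1 place in the alphabet).
So the next term is (64, -32, w).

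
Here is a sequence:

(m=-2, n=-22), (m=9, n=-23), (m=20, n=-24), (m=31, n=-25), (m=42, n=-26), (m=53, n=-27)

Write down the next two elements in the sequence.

M goes -2, 9, 20, 31, 42, 53 → 64 → 75 (+11 each step).
N: −1 each step, so -22, -23, -24, -25, -26, -27 → -28 → -29.
Putting the parts together: (m=64, n=-28) and then (m=75, n=-29).

(m=64, n=-28), (m=75, n=-29)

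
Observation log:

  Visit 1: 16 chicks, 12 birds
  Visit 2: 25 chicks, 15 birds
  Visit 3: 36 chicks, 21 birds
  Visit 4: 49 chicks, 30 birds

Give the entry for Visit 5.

Chicks: perfect squares: 4², 5², 6², …, so 16, 25, 36, 49 → 64.
For the birds, differences are 3, 6, 9, … (increasing by 3 each time): 12, 15, 21, 30 → 42.
Putting it together: 64 chicks, 42 birds.

64 chicks, 42 birds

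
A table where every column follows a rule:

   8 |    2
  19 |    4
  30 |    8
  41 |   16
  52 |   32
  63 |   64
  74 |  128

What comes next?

First component — +11 each step: 8, 19, 30, 41, 52, 63, 74 → 85.
For the second component, ×2 each step: 2, 4, 8, 16, 32, 64, 128 → 256.
Putting it together: 85  256.

85  256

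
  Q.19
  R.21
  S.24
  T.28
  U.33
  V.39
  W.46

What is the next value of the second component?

54

Second component — differences are 2, 3, 4, … (increasing by 1 each time): 19, 21, 24, 28, 33, 39, 46 → 54.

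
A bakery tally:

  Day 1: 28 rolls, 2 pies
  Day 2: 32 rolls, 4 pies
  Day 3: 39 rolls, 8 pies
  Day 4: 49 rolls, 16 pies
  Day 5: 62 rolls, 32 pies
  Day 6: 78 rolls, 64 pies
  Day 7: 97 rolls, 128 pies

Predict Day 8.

119 rolls, 256 pies

Rolls: differences are 4, 7, 10, … (increasing by 3 each time), so 28, 32, 39, 49, 62, 78, 97 → 119.
For the pies, ×2 each step: 2, 4, 8, 16, 32, 64, 128 → 256.
Putting it together: 119 rolls, 256 pies.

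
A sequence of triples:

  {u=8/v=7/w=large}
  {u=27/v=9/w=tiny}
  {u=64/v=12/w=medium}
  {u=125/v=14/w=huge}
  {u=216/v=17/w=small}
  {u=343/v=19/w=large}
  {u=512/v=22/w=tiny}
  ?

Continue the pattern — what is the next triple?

{u=729/v=24/w=medium}

For the u, perfect cubes: 2³, 3³, 4³, …: 8, 27, 64, 125, 216, 343, 512 → 729.
V: 7, 9, 12, 14, 17, 19, 22 → 24 (alternating steps +2, +3, +2, +3, …).
W: repeats large → tiny → medium → huge → small, so large, tiny, medium, huge, small, large, tiny → medium.
So the next triple is {u=729/v=24/w=medium}.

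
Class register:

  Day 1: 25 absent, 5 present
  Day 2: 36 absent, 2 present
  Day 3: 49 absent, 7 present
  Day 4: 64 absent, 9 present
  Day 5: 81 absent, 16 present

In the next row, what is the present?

Absent: perfect squares: 5², 6², 7², …; 25, 36, 49, 64, 81 → 100.
Present: each term is the sum of the two before it; 5, 2, 7, 9, 16 → 25.

25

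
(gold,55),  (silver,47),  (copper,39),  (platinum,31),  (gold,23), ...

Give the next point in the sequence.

(silver,15)

Metal: gold, silver, copper, platinum, gold → silver (repeats gold → silver → copper → platinum).
Second part — −8 each step: 55, 47, 39, 31, 23 → 15.
So the next point is (silver,15).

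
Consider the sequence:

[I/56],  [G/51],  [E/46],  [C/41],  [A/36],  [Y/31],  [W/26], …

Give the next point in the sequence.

[U/21]

For the letter, letters move back 2 places in the alphabet, wrapping A→Z: I, G, E, C, A, Y, W → U.
Second value goes 56, 51, 46, 41, 36, 31, 26 → 21 (−5 each step).
So the next point is [U/21].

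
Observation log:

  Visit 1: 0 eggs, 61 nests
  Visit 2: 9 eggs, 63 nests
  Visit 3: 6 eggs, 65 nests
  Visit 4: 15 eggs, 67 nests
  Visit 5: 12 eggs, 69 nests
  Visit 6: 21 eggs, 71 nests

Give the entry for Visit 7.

Eggs: alternating steps +9, −3, +9, −3, …; 0, 9, 6, 15, 12, 21 → 18.
For the nests, +2 each step: 61, 63, 65, 67, 69, 71 → 73.
So the next record is 18 eggs, 73 nests.

18 eggs, 73 nests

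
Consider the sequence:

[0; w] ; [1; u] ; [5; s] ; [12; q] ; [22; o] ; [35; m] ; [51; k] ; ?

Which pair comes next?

First component: differences are 1, 4, 7, … (increasing by 3 each time); 0, 1, 5, 12, 22, 35, 51 → 70.
Letter: letters move back 2 places in the alphabet, so w, u, s, q, o, m, k → i.
Combining the parts gives [70; i].

[70; i]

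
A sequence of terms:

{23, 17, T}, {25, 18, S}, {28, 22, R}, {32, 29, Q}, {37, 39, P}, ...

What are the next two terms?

{43, 52, O}, {50, 68, N}

First part — differences are 2, 3, 4, … (increasing by 1 each time): 23, 25, 28, 32, 37 → 43 → 50.
For the second part, differences are 1, 4, 7, … (increasing by 3 each time): 17, 18, 22, 29, 39 → 52 → 68.
Letter: T, S, R, Q, P → O → N (letters move back 1 place in the alphabet).
Putting the parts together: {43, 52, O} and then {50, 68, N}.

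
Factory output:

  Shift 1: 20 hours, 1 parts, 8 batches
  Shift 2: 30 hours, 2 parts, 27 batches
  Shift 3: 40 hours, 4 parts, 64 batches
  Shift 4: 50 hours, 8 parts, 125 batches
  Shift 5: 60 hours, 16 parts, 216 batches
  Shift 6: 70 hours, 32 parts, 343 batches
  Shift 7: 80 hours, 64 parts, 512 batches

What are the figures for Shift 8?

Hours: +10 each step; 20, 30, 40, 50, 60, 70, 80 → 90.
For the parts, ×2 each step: 1, 2, 4, 8, 16, 32, 64 → 128.
Batches — perfect cubes: 2³, 3³, 4³, …: 8, 27, 64, 125, 216, 343, 512 → 729.
Putting it together: 90 hours, 128 parts, 729 batches.

90 hours, 128 parts, 729 batches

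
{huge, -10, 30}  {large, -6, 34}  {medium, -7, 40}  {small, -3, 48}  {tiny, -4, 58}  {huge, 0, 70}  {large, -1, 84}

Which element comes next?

For the size, repeats huge → large → medium → small → tiny: huge, large, medium, small, tiny, huge, large → medium.
Second component: alternating steps +4, −1, +4, −1, …, so -10, -6, -7, -3, -4, 0, -1 → 3.
Third component goes 30, 34, 40, 48, 58, 70, 84 → 100 (differences are 4, 6, 8, … (increasing by 2 each time)).
Combining the parts gives {medium, 3, 100}.

{medium, 3, 100}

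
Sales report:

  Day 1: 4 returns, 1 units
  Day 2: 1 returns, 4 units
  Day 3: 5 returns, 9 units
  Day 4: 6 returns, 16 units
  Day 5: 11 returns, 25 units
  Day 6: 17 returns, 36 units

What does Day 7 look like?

Returns: 4, 1, 5, 6, 11, 17 → 28 (each term is the sum of the two before it).
Units: perfect squares: 1², 2², 3², …; 1, 4, 9, 16, 25, 36 → 49.
Putting it together: 28 returns, 49 units.

28 returns, 49 units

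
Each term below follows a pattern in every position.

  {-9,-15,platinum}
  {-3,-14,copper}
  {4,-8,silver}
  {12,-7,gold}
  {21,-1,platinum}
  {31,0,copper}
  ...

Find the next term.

First slot: -9, -3, 4, 12, 21, 31 → 42 (differences are 6, 7, 8, … (increasing by 1 each time)).
Second slot: alternating steps +1, +6, +1, +6, …, so -15, -14, -8, -7, -1, 0 → 6.
Metal: repeats platinum → copper → silver → gold; platinum, copper, silver, gold, platinum, copper → silver.
Combining the parts gives {42,6,silver}.

{42,6,silver}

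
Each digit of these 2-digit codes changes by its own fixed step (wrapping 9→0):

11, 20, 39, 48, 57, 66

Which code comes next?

75

First digit goes 1, 2, 3, 4, 5, 6 → 7 (+1 each step, mod 10).
Second digit: −1 each step, mod 10; 1, 0, 9, 8, 7, 6 → 5.
So the next code is 75.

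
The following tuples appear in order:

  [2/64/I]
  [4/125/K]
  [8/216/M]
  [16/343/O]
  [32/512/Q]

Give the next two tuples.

For the first component, ×2 each step: 2, 4, 8, 16, 32 → 64 → 128.
For the second component, perfect cubes: 4³, 5³, 6³, …: 64, 125, 216, 343, 512 → 729 → 1000.
Letter: I, K, M, O, Q → S → U (letters move forward 2 places in the alphabet).
Putting the parts together: [64/729/S] and then [128/1000/U].

[64/729/S], [128/1000/U]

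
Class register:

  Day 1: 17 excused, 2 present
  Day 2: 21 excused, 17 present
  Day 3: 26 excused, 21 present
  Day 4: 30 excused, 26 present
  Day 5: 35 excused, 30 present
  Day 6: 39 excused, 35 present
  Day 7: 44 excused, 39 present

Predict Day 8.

For the excused, alternating steps +4, +5, +4, +5, …: 17, 21, 26, 30, 35, 39, 44 → 48.
Present: always the previous value of the excused; 2, 17, 21, 26, 30, 35, 39 → 44.
Putting it together: 48 excused, 44 present.

48 excused, 44 present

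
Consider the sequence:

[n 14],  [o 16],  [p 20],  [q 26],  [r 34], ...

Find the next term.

[s 44]

Letter — letters move forward 1 place in the alphabet: n, o, p, q, r → s.
Second part goes 14, 16, 20, 26, 34 → 44 (differences are 2, 4, 6, … (increasing by 2 each time)).
So the next term is [s 44].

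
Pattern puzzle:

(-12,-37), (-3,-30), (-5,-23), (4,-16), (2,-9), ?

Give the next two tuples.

(11,-2), (9,5)

First part: -12, -3, -5, 4, 2 → 11 → 9 (alternating steps +9, −2, +9, −2, …).
Second part: +7 each step, so -37, -30, -23, -16, -9 → -2 → 5.
So the next two tuples are (11,-2) and (9,5).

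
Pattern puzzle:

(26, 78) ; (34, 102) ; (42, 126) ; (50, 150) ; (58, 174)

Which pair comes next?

First entry goes 26, 34, 42, 50, 58 → 66 (+8 each step).
Second entry: always 3 × the first entry, so 78, 102, 126, 150, 174 → 198.
Putting it together: (66, 198).

(66, 198)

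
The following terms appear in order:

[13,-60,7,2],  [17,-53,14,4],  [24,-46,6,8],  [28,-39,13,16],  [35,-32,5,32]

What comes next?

For the first component, alternating steps +4, +7, +4, +7, …: 13, 17, 24, 28, 35 → 39.
Second component — +7 each step: -60, -53, -46, -39, -32 → -25.
Third component: alternating steps +7, −8, +7, −8, …; 7, 14, 6, 13, 5 → 12.
For the fourth component, ×2 each step: 2, 4, 8, 16, 32 → 64.
So the next term is [39,-25,12,64].

[39,-25,12,64]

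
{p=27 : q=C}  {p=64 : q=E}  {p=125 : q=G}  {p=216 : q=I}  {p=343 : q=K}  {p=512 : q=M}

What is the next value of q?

O

Q: letters move forward 2 places in the alphabet, so C, E, G, I, K, M → O.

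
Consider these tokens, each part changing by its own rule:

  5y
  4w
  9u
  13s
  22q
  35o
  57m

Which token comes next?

92k

First component goes 5, 4, 9, 13, 22, 35, 57 → 92 (each term is the sum of the two before it).
Letter: letters move back 2 places in the alphabet, so y, w, u, s, q, o, m → k.
Combining the parts gives 92k.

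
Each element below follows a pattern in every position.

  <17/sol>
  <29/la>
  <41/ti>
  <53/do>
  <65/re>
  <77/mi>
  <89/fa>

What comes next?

<101/sol>

First component — +12 each step: 17, 29, 41, 53, 65, 77, 89 → 101.
For the note, runs through the solfège scale do→ti: sol, la, ti, do, re, mi, fa → sol.
Putting it together: <101/sol>.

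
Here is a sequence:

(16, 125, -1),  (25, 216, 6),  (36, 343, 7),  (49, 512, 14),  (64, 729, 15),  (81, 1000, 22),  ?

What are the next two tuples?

(100, 1331, 23), (121, 1728, 30)

First part: perfect squares: 4², 5², 6², …, so 16, 25, 36, 49, 64, 81 → 100 → 121.
Second part — perfect cubes: 5³, 6³, 7³, …: 125, 216, 343, 512, 729, 1000 → 1331 → 1728.
Third part — alternating steps +7, +1, +7, +1, …: -1, 6, 7, 14, 15, 22 → 23 → 30.
So the next two tuples are (100, 1331, 23) and (121, 1728, 30).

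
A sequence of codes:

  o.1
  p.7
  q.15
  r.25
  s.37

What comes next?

Letter — letters move forward 1 place in the alphabet: o, p, q, r, s → t.
Second component — differences are 6, 8, 10, … (increasing by 2 each time): 1, 7, 15, 25, 37 → 51.
So the next code is t.51.

t.51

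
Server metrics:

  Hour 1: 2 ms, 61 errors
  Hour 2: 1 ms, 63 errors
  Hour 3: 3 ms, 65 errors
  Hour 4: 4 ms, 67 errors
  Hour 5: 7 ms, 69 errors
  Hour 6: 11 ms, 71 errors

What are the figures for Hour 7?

18 ms, 73 errors

Ms — each term is the sum of the two before it: 2, 1, 3, 4, 7, 11 → 18.
Errors: 61, 63, 65, 67, 69, 71 → 73 (+2 each step).
Putting it together: 18 ms, 73 errors.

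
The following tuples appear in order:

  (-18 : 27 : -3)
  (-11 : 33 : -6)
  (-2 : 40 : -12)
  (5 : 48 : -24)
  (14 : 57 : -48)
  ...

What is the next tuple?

(21 : 67 : -96)

First component goes -18, -11, -2, 5, 14 → 21 (alternating steps +7, +9, +7, +9, …).
Second component: differences are 6, 7, 8, … (increasing by 1 each time), so 27, 33, 40, 48, 57 → 67.
Third component goes -3, -6, -12, -24, -48 → -96 (×2 each step).
So the next tuple is (21 : 67 : -96).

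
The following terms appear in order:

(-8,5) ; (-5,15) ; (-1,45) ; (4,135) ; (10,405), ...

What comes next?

(17,1215)

First coordinate: differences are 3, 4, 5, … (increasing by 1 each time); -8, -5, -1, 4, 10 → 17.
Second coordinate goes 5, 15, 45, 135, 405 → 1215 (×3 each step).
So the next term is (17,1215).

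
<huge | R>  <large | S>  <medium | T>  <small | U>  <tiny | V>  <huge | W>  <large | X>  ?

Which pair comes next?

<medium | Y>

Size — repeats huge → large → medium → small → tiny: huge, large, medium, small, tiny, huge, large → medium.
Letter goes R, S, T, U, V, W, X → Y (letters move forward 1 place in the alphabet).
Combining the parts gives <medium | Y>.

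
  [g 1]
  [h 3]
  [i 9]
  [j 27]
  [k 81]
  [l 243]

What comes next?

[m 729]

Letter goes g, h, i, j, k, l → m (letters move forward 1 place in the alphabet).
Second component goes 1, 3, 9, 27, 81, 243 → 729 (×3 each step).
So the next pair is [m 729].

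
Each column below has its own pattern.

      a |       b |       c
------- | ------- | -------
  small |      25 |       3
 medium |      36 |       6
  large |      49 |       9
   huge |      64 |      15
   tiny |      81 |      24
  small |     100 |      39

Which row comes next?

medium  121  63

Column a: repeats small → medium → large → huge → tiny; small, medium, large, huge, tiny, small → medium.
Column b goes 25, 36, 49, 64, 81, 100 → 121 (perfect squares: 5², 6², 7², …).
For the column c, each term is the sum of the two before it: 3, 6, 9, 15, 24, 39 → 63.
So the next row is medium  121  63.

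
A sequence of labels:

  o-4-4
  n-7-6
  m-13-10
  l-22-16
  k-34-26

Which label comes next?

For the letter, letters move back 1 place in the alphabet: o, n, m, l, k → j.
Second component: differences are 3, 6, 9, … (increasing by 3 each time), so 4, 7, 13, 22, 34 → 49.
For the third component, each term is the sum of the two before it: 4, 6, 10, 16, 26 → 42.
Putting it together: j-49-42.

j-49-42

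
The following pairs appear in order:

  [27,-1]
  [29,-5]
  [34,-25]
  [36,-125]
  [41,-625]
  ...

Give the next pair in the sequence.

[43,-3125]

First slot: 27, 29, 34, 36, 41 → 43 (alternating steps +2, +5, +2, +5, …).
Second slot: ×5 each step; -1, -5, -25, -125, -625 → -3125.
Putting it together: [43,-3125].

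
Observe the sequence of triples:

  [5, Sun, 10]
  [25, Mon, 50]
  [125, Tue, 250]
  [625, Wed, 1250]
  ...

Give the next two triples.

First value: ×5 each step; 5, 25, 125, 625 → 3125 → 15625.
Day goes Sun, Mon, Tue, Wed → Thu → Fri (runs through the weekdays Mon→Sun).
Third value: 10, 50, 250, 1250 → 6250 → 31250 (always 2 × the first value).
So the next two triples are [3125, Thu, 6250] and [15625, Fri, 31250].

[3125, Thu, 6250], [15625, Fri, 31250]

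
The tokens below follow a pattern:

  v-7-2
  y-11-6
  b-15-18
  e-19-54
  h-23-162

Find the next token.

Letter goes v, y, b, e, h → k (letters move forward 3 places in the alphabet, wrapping Z→A).
Second component goes 7, 11, 15, 19, 23 → 27 (+4 each step).
Third component: ×3 each step, so 2, 6, 18, 54, 162 → 486.
Putting it together: k-27-486.

k-27-486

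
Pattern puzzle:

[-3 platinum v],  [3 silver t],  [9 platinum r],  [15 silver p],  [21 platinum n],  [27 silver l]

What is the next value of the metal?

Metal — alternates platinum ↔ silver: platinum, silver, platinum, silver, platinum, silver → platinum.

platinum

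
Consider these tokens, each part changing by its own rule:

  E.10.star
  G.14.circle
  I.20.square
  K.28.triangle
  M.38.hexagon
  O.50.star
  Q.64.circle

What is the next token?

S.80.square

Letter: letters move forward 2 places in the alphabet, so E, G, I, K, M, O, Q → S.
Second component goes 10, 14, 20, 28, 38, 50, 64 → 80 (differences are 4, 6, 8, … (increasing by 2 each time)).
Shape — repeats star → circle → square → triangle → hexagon: star, circle, square, triangle, hexagon, star, circle → square.
Putting it together: S.80.square.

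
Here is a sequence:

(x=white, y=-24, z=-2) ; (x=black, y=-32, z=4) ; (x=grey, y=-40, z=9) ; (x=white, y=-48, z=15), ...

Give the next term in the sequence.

For the x, repeats white → black → grey: white, black, grey, white → black.
Y: −8 each step; -24, -32, -40, -48 → -56.
Z: alternating steps +6, +5, +6, +5, …; -2, 4, 9, 15 → 20.
Putting it together: (x=black, y=-56, z=20).

(x=black, y=-56, z=20)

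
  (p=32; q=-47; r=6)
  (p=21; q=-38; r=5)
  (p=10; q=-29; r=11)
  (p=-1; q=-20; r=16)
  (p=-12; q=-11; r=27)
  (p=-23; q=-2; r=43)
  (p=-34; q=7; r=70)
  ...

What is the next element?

P — −11 each step: 32, 21, 10, -1, -12, -23, -34 → -45.
Q: -47, -38, -29, -20, -11, -2, 7 → 16 (+9 each step).
For the r, each term is the sum of the two before it: 6, 5, 11, 16, 27, 43, 70 → 113.
Combining the parts gives (p=-45; q=16; r=113).

(p=-45; q=16; r=113)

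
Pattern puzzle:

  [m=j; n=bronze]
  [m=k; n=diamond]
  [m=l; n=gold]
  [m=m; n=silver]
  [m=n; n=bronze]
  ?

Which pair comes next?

M: letters move forward 1 place in the alphabet, so j, k, l, m, n → o.
For the n, repeats bronze → diamond → gold → silver: bronze, diamond, gold, silver, bronze → diamond.
So the next pair is [m=o; n=diamond].

[m=o; n=diamond]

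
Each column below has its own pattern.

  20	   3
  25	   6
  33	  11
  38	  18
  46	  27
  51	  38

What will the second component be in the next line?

51

First component: 20, 25, 33, 38, 46, 51 → 59 (alternating steps +5, +8, +5, +8, …).
Second component — differences are 3, 5, 7, … (increasing by 2 each time): 3, 6, 11, 18, 27, 38 → 51.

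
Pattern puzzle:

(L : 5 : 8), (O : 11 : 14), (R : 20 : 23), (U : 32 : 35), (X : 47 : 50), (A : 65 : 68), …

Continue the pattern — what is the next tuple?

(D : 86 : 89)

Letter: L, O, R, U, X, A → D (letters move forward 3 places in the alphabet, wrapping Z→A).
Second coordinate: 5, 11, 20, 32, 47, 65 → 86 (differences are 6, 9, 12, … (increasing by 3 each time)).
Third coordinate — always 3 more than the second coordinate: 8, 14, 23, 35, 50, 68 → 89.
Putting it together: (D : 86 : 89).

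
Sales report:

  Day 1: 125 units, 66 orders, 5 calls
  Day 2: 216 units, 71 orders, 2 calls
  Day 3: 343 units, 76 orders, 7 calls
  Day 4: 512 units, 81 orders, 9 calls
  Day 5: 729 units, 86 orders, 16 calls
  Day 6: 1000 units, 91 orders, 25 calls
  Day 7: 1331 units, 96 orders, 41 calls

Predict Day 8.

Units: 125, 216, 343, 512, 729, 1000, 1331 → 1728 (perfect cubes: 5³, 6³, 7³, …).
Orders goes 66, 71, 76, 81, 86, 91, 96 → 101 (+5 each step).
Calls: each term is the sum of the two before it; 5, 2, 7, 9, 16, 25, 41 → 66.
So the next line is 1728 units, 101 orders, 66 calls.

1728 units, 101 orders, 66 calls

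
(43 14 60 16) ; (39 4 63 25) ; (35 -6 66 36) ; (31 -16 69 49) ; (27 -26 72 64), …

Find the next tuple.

First entry: −4 each step, so 43, 39, 35, 31, 27 → 23.
Second entry: −10 each step, so 14, 4, -6, -16, -26 → -36.
Third entry: +3 each step; 60, 63, 66, 69, 72 → 75.
For the fourth entry, perfect squares: 4², 5², 6², …: 16, 25, 36, 49, 64 → 81.
So the next tuple is (23 -36 75 81).

(23 -36 75 81)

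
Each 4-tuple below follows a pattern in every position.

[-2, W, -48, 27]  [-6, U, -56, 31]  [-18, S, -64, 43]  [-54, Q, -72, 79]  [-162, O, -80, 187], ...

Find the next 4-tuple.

First entry: ×3 each step, so -2, -6, -18, -54, -162 → -486.
For the letter, letters move back 2 places in the alphabet: W, U, S, Q, O → M.
Third entry goes -48, -56, -64, -72, -80 → -88 (−8 each step).
Fourth entry — together with the first entry always sums to 25: 27, 31, 43, 79, 187 → 511.
Combining the parts gives [-486, M, -88, 511].

[-486, M, -88, 511]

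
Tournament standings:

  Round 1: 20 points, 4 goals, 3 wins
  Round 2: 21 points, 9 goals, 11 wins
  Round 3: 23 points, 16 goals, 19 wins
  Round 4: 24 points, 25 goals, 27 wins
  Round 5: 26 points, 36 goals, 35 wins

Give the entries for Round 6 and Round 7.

27 points, 49 goals, 43 wins; 29 points, 64 goals, 51 wins

Points: 20, 21, 23, 24, 26 → 27 → 29 (alternating steps +1, +2, +1, +2, …).
For the goals, perfect squares: 2², 3², 4², …: 4, 9, 16, 25, 36 → 49 → 64.
Wins — +8 each step: 3, 11, 19, 27, 35 → 43 → 51.
So the next two records are 27 points, 49 goals, 43 wins and 29 points, 64 goals, 51 wins.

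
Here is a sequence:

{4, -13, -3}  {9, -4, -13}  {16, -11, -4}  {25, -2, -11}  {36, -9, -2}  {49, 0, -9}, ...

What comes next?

{64, -7, 0}

First part: 4, 9, 16, 25, 36, 49 → 64 (perfect squares: 2², 3², 4², …).
Second part: alternating steps +9, −7, +9, −7, …; -13, -4, -11, -2, -9, 0 → -7.
Third part: -3, -13, -4, -11, -2, -9 → 0 (always the previous value of the second part).
Combining the parts gives {64, -7, 0}.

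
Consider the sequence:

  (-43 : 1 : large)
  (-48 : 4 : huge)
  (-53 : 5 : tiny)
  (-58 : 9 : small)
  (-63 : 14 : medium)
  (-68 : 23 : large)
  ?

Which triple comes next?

First value goes -43, -48, -53, -58, -63, -68 → -73 (−5 each step).
Second value: 1, 4, 5, 9, 14, 23 → 37 (each term is the sum of the two before it).
Size goes large, huge, tiny, small, medium, large → huge (repeats large → huge → tiny → small → medium).
Putting it together: (-73 : 37 : huge).

(-73 : 37 : huge)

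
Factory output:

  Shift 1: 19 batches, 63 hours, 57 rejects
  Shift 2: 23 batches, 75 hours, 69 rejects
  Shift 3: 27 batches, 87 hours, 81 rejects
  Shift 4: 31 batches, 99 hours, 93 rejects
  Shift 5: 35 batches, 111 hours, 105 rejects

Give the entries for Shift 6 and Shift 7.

39 batches, 123 hours, 117 rejects; 43 batches, 135 hours, 129 rejects

Batches: +4 each step; 19, 23, 27, 31, 35 → 39 → 43.
Hours: +12 each step, so 63, 75, 87, 99, 111 → 123 → 135.
Rejects: always 6 less than the hours, so 57, 69, 81, 93, 105 → 117 → 129.
Putting the parts together: 39 batches, 123 hours, 117 rejects and then 43 batches, 135 hours, 129 rejects.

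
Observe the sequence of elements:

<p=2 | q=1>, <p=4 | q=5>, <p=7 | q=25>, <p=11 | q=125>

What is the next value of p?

16

P goes 2, 4, 7, 11 → 16 (differences are 2, 3, 4, … (increasing by 1 each time)).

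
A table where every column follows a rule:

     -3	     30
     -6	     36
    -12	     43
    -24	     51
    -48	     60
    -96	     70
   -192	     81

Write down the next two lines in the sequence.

-384  93; -768  106

For the first component, ×2 each step: -3, -6, -12, -24, -48, -96, -192 → -384 → -768.
Second component: 30, 36, 43, 51, 60, 70, 81 → 93 → 106 (differences are 6, 7, 8, … (increasing by 1 each time)).
So the next two lines are -384  93 and -768  106.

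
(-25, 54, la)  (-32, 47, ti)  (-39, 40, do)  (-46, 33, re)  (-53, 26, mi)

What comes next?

First slot: −7 each step, so -25, -32, -39, -46, -53 → -60.
Second slot — −7 each step: 54, 47, 40, 33, 26 → 19.
Note: runs through the solfège scale do→ti, so la, ti, do, re, mi → fa.
So the next term is (-60, 19, fa).

(-60, 19, fa)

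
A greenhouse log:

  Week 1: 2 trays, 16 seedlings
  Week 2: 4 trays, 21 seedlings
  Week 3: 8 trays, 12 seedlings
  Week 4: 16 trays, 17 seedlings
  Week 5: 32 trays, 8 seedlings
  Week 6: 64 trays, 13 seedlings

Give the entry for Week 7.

128 trays, 4 seedlings

Trays: ×2 each step; 2, 4, 8, 16, 32, 64 → 128.
Seedlings goes 16, 21, 12, 17, 8, 13 → 4 (alternating steps +5, −9, +5, −9, …).
Combining the parts gives 128 trays, 4 seedlings.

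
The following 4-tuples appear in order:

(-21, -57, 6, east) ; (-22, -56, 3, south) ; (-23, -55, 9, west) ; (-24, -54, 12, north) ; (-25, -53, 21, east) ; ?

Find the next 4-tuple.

First component: -21, -22, -23, -24, -25 → -26 (−1 each step).
Second component: +1 each step; -57, -56, -55, -54, -53 → -52.
Third component: each term is the sum of the two before it, so 6, 3, 9, 12, 21 → 33.
Direction: repeats east → south → west → north, so east, south, west, north, east → south.
Combining the parts gives (-26, -52, 33, south).

(-26, -52, 33, south)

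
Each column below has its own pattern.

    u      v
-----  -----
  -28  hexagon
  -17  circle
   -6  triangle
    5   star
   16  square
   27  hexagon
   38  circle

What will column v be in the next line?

Column v goes hexagon, circle, triangle, star, square, hexagon, circle → triangle (repeats hexagon → circle → triangle → star → square).

triangle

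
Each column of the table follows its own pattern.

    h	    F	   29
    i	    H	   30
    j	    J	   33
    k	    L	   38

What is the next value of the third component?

Third component: differences are 1, 3, 5, … (increasing by 2 each time); 29, 30, 33, 38 → 45.

45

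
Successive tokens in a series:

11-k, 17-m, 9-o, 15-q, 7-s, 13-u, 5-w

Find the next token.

First component: 11, 17, 9, 15, 7, 13, 5 → 11 (alternating steps +6, −8, +6, −8, …).
For the letter, letters move forward 2 places in the alphabet: k, m, o, q, s, u, w → y.
Combining the parts gives 11-y.

11-y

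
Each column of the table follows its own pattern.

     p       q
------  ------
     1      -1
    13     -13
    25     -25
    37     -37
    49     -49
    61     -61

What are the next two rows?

73  -73; 85  -85

Column p goes 1, 13, 25, 37, 49, 61 → 73 → 85 (+12 each step).
Column q: always the negative of the column p; -1, -13, -25, -37, -49, -61 → -73 → -85.
So the next two rows are 73  -73 and 85  -85.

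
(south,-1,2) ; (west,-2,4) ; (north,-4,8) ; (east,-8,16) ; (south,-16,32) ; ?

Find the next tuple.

Direction: south, west, north, east, south → west (repeats south → west → north → east).
Second slot: ×2 each step, so -1, -2, -4, -8, -16 → -32.
For the third slot, ×2 each step: 2, 4, 8, 16, 32 → 64.
Putting it together: (west,-32,64).

(west,-32,64)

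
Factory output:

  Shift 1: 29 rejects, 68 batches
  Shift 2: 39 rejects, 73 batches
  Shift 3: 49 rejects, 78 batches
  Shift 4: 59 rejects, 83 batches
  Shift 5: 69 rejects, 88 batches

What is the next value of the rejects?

Rejects goes 29, 39, 49, 59, 69 → 79 (+10 each step).

79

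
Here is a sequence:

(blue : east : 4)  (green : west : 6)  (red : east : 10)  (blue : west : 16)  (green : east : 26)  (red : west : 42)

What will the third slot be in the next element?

Third slot goes 4, 6, 10, 16, 26, 42 → 68 (each term is the sum of the two before it).

68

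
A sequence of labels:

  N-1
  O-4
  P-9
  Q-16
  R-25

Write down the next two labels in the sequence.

S-36 then T-49

Letter: letters move forward 1 place in the alphabet, so N, O, P, Q, R → S → T.
Second component: 1, 4, 9, 16, 25 → 36 → 49 (perfect squares: 1², 2², 3², …).
So the next two labels are S-36 and T-49.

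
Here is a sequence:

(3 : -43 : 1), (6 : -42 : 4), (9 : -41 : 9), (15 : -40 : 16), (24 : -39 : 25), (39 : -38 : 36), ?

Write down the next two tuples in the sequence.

(63 : -37 : 49), (102 : -36 : 64)

First part: each term is the sum of the two before it, so 3, 6, 9, 15, 24, 39 → 63 → 102.
Second part — +1 each step: -43, -42, -41, -40, -39, -38 → -37 → -36.
For the third part, perfect squares: 1², 2², 3², …: 1, 4, 9, 16, 25, 36 → 49 → 64.
So the next two tuples are (63 : -37 : 49) and (102 : -36 : 64).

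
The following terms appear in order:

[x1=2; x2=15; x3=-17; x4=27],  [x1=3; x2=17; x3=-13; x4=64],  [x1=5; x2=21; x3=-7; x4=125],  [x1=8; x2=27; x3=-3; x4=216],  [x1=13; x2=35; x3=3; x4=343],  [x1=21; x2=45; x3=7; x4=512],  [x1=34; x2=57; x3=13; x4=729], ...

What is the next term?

X1 goes 2, 3, 5, 8, 13, 21, 34 → 55 (each term is the sum of the two before it).
X2: differences are 2, 4, 6, … (increasing by 2 each time); 15, 17, 21, 27, 35, 45, 57 → 71.
For the x3, alternating steps +4, +6, +4, +6, …: -17, -13, -7, -3, 3, 7, 13 → 17.
X4: perfect cubes: 3³, 4³, 5³, …, so 27, 64, 125, 216, 343, 512, 729 → 1000.
Putting it together: [x1=55; x2=71; x3=17; x4=1000].

[x1=55; x2=71; x3=17; x4=1000]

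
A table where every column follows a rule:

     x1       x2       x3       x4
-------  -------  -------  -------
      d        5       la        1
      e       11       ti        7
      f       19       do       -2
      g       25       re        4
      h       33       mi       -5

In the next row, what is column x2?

Column x2 goes 5, 11, 19, 25, 33 → 39 (alternating steps +6, +8, +6, +8, …).

39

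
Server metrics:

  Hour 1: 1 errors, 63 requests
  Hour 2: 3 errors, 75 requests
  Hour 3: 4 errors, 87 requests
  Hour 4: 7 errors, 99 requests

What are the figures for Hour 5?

11 errors, 111 requests

Errors: each term is the sum of the two before it, so 1, 3, 4, 7 → 11.
Requests: +12 each step, so 63, 75, 87, 99 → 111.
Combining the parts gives 11 errors, 111 requests.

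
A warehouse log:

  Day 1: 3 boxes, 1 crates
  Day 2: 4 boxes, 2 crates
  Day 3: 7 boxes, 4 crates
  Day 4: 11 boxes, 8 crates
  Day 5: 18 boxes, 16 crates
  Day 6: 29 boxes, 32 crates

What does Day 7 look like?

47 boxes, 64 crates

Boxes: each term is the sum of the two before it, so 3, 4, 7, 11, 18, 29 → 47.
Crates goes 1, 2, 4, 8, 16, 32 → 64 (×2 each step).
Putting it together: 47 boxes, 64 crates.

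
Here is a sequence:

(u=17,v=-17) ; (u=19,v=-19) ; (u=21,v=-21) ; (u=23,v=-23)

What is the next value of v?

-25

U: +2 each step; 17, 19, 21, 23 → 25.
V — always the negative of the u: -17, -19, -21, -23 → -25.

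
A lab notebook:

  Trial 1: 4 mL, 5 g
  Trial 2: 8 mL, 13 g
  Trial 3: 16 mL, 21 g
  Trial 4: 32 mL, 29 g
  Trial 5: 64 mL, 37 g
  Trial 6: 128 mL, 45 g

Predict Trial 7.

ML: ×2 each step, so 4, 8, 16, 32, 64, 128 → 256.
G: 5, 13, 21, 29, 37, 45 → 53 (+8 each step).
So the next line is 256 mL, 53 g.

256 mL, 53 g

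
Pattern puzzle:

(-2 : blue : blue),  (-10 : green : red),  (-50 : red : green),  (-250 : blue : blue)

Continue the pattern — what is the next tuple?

(-1250 : green : red)

For the first part, ×5 each step: -2, -10, -50, -250 → -1250.
First colour — repeats blue → green → red: blue, green, red, blue → green.
Second colour: blue, red, green, blue → red (repeats blue → red → green).
Combining the parts gives (-1250 : green : red).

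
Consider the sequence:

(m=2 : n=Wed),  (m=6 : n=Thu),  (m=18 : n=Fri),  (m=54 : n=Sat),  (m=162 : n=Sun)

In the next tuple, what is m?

486

For the m, ×3 each step: 2, 6, 18, 54, 162 → 486.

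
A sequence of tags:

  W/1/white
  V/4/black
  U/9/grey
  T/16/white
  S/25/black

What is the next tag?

R/36/grey

Letter goes W, V, U, T, S → R (letters move back 1 place in the alphabet).
Second component — perfect squares: 1², 2², 3², …: 1, 4, 9, 16, 25 → 36.
Shade: white, black, grey, white, black → grey (repeats white → black → grey).
Putting it together: R/36/grey.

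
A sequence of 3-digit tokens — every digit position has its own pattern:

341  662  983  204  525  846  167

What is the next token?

First digit: 3, 6, 9, 2, 5, 8, 1 → 4 (+3 each step, mod 10).
Second digit: +2 each step, mod 10, so 4, 6, 8, 0, 2, 4, 6 → 8.
Third digit: +1 each step, mod 10, so 1, 2, 3, 4, 5, 6, 7 → 8.
Combining the parts gives 488.

488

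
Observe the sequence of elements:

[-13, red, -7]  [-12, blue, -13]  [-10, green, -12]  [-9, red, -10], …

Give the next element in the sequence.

First component: -13, -12, -10, -9 → -7 (alternating steps +1, +2, +1, +2, …).
Colour — repeats red → blue → green: red, blue, green, red → blue.
Third component: always the previous value of the first component; -7, -13, -12, -10 → -9.
So the next element is [-7, blue, -9].

[-7, blue, -9]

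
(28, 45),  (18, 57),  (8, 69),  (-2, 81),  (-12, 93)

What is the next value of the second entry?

For the second entry, +12 each step: 45, 57, 69, 81, 93 → 105.

105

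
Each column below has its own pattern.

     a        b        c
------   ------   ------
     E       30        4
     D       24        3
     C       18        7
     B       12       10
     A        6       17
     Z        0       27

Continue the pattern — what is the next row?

Y  -6  44

Column a goes E, D, C, B, A, Z → Y (letters move back 1 place in the alphabet, wrapping A→Z).
Column b: 30, 24, 18, 12, 6, 0 → -6 (−6 each step).
Column c: 4, 3, 7, 10, 17, 27 → 44 (each term is the sum of the two before it).
Putting it together: Y  -6  44.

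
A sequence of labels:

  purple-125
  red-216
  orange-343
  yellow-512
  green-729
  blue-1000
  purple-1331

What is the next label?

red-1728

Colour: purple, red, orange, yellow, green, blue, purple → red (repeats purple → red → orange → yellow → green → blue).
Second component: 125, 216, 343, 512, 729, 1000, 1331 → 1728 (perfect cubes: 5³, 6³, 7³, …).
So the next label is red-1728.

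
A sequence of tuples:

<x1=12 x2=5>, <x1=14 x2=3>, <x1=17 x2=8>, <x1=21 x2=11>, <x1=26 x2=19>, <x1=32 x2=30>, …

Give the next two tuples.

<x1=39 x2=49>, <x1=47 x2=79>

X1 — differences are 2, 3, 4, … (increasing by 1 each time): 12, 14, 17, 21, 26, 32 → 39 → 47.
For the x2, each term is the sum of the two before it: 5, 3, 8, 11, 19, 30 → 49 → 79.
So the next two tuples are <x1=39 x2=49> and <x1=47 x2=79>.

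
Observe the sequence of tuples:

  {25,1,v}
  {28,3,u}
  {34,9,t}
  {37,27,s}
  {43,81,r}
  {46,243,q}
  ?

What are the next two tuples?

{52,729,p}, {55,2187,o}

First part: alternating steps +3, +6, +3, +6, …, so 25, 28, 34, 37, 43, 46 → 52 → 55.
Second part goes 1, 3, 9, 27, 81, 243 → 729 → 2187 (×3 each step).
Letter goes v, u, t, s, r, q → p → o (letters move back 1 place in the alphabet).
So the next two tuples are {52,729,p} and {55,2187,o}.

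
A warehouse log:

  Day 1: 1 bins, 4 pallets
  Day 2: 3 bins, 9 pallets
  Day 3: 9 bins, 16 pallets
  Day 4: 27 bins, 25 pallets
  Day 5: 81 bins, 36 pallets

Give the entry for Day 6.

For the bins, ×3 each step: 1, 3, 9, 27, 81 → 243.
Pallets goes 4, 9, 16, 25, 36 → 49 (perfect squares: 2², 3², 4², …).
Combining the parts gives 243 bins, 49 pallets.

243 bins, 49 pallets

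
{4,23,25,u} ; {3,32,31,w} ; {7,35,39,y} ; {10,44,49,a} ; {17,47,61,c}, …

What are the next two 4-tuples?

{27,56,75,e}, {44,59,91,g}

First slot: 4, 3, 7, 10, 17 → 27 → 44 (each term is the sum of the two before it).
Second slot — alternating steps +9, +3, +9, +3, …: 23, 32, 35, 44, 47 → 56 → 59.
Third slot — differences are 6, 8, 10, … (increasing by 2 each time): 25, 31, 39, 49, 61 → 75 → 91.
For the letter, letters move forward 2 places in the alphabet, wrapping Z→A: u, w, y, a, c → e → g.
So the next two 4-tuples are {27,56,75,e} and {44,59,91,g}.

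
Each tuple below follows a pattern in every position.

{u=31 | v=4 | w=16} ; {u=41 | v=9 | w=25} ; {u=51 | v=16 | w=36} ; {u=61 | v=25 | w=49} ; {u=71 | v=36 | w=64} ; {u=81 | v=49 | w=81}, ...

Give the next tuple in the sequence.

{u=91 | v=64 | w=100}

U: 31, 41, 51, 61, 71, 81 → 91 (+10 each step).
V: 4, 9, 16, 25, 36, 49 → 64 (perfect squares: 2², 3², 4², …).
W: 16, 25, 36, 49, 64, 81 → 100 (perfect squares: 4², 5², 6², …).
Putting it together: {u=91 | v=64 | w=100}.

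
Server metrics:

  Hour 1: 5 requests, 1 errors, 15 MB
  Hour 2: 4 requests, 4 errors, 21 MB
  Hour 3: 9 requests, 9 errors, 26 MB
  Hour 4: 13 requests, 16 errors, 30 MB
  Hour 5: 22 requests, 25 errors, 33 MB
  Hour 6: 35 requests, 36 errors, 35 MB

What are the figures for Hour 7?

Requests: each term is the sum of the two before it, so 5, 4, 9, 13, 22, 35 → 57.
Errors goes 1, 4, 9, 16, 25, 36 → 49 (perfect squares: 1², 2², 3², …).
For the MB, differences are 6, 5, 4, … (decreasing by 1 each time): 15, 21, 26, 30, 33, 35 → 36.
Combining the parts gives 57 requests, 49 errors, 36 MB.

57 requests, 49 errors, 36 MB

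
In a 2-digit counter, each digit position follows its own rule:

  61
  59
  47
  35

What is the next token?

First digit goes 6, 5, 4, 3 → 2 (−1 each step, mod 10).
Second digit — −2 each step, mod 10: 1, 9, 7, 5 → 3.
Putting it together: 23.

23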